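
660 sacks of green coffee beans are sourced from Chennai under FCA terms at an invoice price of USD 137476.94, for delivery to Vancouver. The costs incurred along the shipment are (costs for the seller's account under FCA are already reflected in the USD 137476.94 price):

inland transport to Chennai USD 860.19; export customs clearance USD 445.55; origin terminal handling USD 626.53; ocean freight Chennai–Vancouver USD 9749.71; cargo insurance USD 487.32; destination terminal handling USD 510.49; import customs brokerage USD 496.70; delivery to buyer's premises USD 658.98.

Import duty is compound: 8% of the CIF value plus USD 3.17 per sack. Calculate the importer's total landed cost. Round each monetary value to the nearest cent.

FCA: the seller delivers export-cleared goods to the carrier; the buyer bears costs from that point.
Already in the invoice (seller's account under FCA): inland to port, export clearance — exclude.
CIF value = FCA price + origin terminal + freight + insurance = 137476.94 + 626.53 + 9749.71 + 487.32 = 148340.50
Ad valorem component: 148340.50 × 8% = 11867.24
Specific component: 660 × 3.17 = 2092.20
Import duty = 11867.24 + 2092.20 = 13959.44
Buyer bears: origin terminal 626.53 + freight 9749.71 + insurance 487.32 + destination terminal 510.49 + brokerage 496.70 + delivery 658.98 + duty 13959.44 = 26489.17
Landed cost = invoice 137476.94 + 26489.17 = 163966.11

Total landed cost: USD 163966.11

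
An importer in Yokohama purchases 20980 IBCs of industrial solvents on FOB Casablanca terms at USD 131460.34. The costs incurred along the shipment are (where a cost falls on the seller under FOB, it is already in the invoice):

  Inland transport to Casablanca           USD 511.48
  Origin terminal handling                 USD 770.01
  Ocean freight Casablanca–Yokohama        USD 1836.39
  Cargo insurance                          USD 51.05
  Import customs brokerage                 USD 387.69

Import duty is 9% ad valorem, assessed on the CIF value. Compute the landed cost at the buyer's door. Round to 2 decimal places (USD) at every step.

Total landed cost: USD 145736.77

FOB: the seller bears costs until goods are on board at the origin port; the buyer bears freight, insurance and all costs thereafter.
Already in the invoice (seller's account under FOB): inland to port, origin terminal — exclude.
CIF value = FOB price + freight + insurance = 131460.34 + 1836.39 + 51.05 = 133347.78
Import duty = 133347.78 × 9% = 12001.30
Buyer bears: freight 1836.39 + insurance 51.05 + brokerage 387.69 + duty 12001.30 = 14276.43
Landed cost = invoice 131460.34 + 14276.43 = 145736.77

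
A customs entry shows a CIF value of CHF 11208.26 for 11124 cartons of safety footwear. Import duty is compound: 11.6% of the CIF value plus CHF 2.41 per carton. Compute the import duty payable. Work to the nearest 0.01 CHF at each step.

Ad valorem component: 11208.26 × 11.6% = 1300.16
Specific component: 11124 × 2.41 = 26808.84
Import duty = 1300.16 + 26808.84 = 28109.00

Import duty: CHF 28109.00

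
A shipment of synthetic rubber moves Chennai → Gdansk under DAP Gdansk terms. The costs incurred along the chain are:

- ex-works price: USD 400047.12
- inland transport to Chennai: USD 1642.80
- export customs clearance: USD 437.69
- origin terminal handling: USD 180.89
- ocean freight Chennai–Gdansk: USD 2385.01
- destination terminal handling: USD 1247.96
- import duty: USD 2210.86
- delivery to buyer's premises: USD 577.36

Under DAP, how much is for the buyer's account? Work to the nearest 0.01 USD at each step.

Buyer's account: USD 2210.86

DAP: the seller bears all costs to the named destination except import duty and clearance.
Seller's account: goods 400047.12 + inland to port 1642.80 + export clearance 437.69 + origin terminal 180.89 + freight 2385.01 + destination terminal 1247.96 + delivery 577.36 = 406518.83
Buyer's account: duty 2210.86 = 2210.86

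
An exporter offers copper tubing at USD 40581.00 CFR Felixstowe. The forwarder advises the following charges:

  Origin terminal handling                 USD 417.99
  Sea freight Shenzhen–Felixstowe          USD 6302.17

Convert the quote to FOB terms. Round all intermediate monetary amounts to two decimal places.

FOB price: USD 34278.83

Not relevant to the conversion: origin terminal — on the seller under both CFR and FOB; already in the CFR price and stays in the FOB price.
From CFR to FOB, the seller no longer bears: freight.
FOB price = 40581.00 − 6302.17 = 34278.83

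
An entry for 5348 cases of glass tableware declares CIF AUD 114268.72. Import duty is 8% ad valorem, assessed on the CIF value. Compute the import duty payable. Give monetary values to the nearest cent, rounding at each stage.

Import duty = 114268.72 × 8% = 9141.50

Import duty: AUD 9141.50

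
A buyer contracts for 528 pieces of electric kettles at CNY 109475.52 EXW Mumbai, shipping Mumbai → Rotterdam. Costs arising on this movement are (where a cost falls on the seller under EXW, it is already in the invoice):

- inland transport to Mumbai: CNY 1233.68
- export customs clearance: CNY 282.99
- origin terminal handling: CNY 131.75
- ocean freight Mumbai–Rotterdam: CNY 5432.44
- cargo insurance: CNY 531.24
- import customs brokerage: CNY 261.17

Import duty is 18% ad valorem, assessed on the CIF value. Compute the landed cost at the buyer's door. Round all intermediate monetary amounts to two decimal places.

Total landed cost: CNY 138424.56

EXW: the seller makes goods available at their premises; the buyer bears all onward costs.
CIF value = EXW price + inland to port + export clearance + origin terminal + freight + insurance = 109475.52 + 1233.68 + 282.99 + 131.75 + 5432.44 + 531.24 = 117087.62
Import duty = 117087.62 × 18% = 21075.77
Buyer bears: inland to port 1233.68 + export clearance 282.99 + origin terminal 131.75 + freight 5432.44 + insurance 531.24 + brokerage 261.17 + duty 21075.77 = 28949.04
Landed cost = invoice 109475.52 + 28949.04 = 138424.56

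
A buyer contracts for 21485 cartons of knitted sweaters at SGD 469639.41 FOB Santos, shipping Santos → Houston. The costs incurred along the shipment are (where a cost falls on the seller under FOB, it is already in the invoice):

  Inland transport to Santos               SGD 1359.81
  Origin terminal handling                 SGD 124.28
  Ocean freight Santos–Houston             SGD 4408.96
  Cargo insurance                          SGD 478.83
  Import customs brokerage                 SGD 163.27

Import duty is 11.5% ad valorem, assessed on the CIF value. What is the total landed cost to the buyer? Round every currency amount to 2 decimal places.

FOB: the seller bears costs until goods are on board at the origin port; the buyer bears freight, insurance and all costs thereafter.
Already in the invoice (seller's account under FOB): inland to port, origin terminal — exclude.
CIF value = FOB price + freight + insurance = 469639.41 + 4408.96 + 478.83 = 474527.20
Import duty = 474527.20 × 11.5% = 54570.63
Buyer bears: freight 4408.96 + insurance 478.83 + brokerage 163.27 + duty 54570.63 = 59621.69
Landed cost = invoice 469639.41 + 59621.69 = 529261.10

Total landed cost: SGD 529261.10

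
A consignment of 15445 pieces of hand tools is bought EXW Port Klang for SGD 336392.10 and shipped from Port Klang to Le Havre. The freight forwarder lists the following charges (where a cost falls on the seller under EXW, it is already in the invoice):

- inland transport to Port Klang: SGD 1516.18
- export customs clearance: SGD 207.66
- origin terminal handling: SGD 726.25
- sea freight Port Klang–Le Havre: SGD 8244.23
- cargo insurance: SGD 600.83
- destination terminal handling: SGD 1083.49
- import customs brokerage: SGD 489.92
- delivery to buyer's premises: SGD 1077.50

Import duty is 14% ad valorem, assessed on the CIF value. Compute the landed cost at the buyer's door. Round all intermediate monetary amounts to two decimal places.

EXW: the seller makes goods available at their premises; the buyer bears all onward costs.
CIF value = EXW price + inland to port + export clearance + origin terminal + freight + insurance = 336392.10 + 1516.18 + 207.66 + 726.25 + 8244.23 + 600.83 = 347687.25
Import duty = 347687.25 × 14% = 48676.22
Buyer bears: inland to port 1516.18 + export clearance 207.66 + origin terminal 726.25 + freight 8244.23 + insurance 600.83 + destination terminal 1083.49 + brokerage 489.92 + delivery 1077.50 + duty 48676.22 = 62622.28
Landed cost = invoice 336392.10 + 62622.28 = 399014.38

Total landed cost: SGD 399014.38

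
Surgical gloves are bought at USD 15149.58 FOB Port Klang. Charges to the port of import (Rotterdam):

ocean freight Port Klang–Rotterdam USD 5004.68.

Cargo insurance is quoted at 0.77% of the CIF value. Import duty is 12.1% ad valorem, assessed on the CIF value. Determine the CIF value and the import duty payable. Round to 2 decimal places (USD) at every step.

Let C be the CIF value. C = FOB price + freight + 0.77% × C
C − 0.77% × C = 15149.58 + 5004.68
0.9923 × C = 20154.26
C = 20154.26 / 0.9923 = 20310.65
Insurance premium = 0.77% × 20310.65 = 156.39
Import duty = 20310.65 × 12.1% = 2457.59

CIF value: USD 20310.65; import duty: USD 2457.59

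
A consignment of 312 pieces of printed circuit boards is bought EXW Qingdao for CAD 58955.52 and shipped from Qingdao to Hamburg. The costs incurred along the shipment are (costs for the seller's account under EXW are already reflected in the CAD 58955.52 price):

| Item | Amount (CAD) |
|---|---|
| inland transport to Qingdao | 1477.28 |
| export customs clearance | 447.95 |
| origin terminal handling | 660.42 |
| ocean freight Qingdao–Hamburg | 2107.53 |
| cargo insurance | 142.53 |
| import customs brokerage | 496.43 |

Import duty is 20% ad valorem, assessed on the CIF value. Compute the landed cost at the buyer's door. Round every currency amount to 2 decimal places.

Total landed cost: CAD 77045.91

EXW: the seller makes goods available at their premises; the buyer bears all onward costs.
CIF value = EXW price + inland to port + export clearance + origin terminal + freight + insurance = 58955.52 + 1477.28 + 447.95 + 660.42 + 2107.53 + 142.53 = 63791.23
Import duty = 63791.23 × 20% = 12758.25
Buyer bears: inland to port 1477.28 + export clearance 447.95 + origin terminal 660.42 + freight 2107.53 + insurance 142.53 + brokerage 496.43 + duty 12758.25 = 18090.39
Landed cost = invoice 58955.52 + 18090.39 = 77045.91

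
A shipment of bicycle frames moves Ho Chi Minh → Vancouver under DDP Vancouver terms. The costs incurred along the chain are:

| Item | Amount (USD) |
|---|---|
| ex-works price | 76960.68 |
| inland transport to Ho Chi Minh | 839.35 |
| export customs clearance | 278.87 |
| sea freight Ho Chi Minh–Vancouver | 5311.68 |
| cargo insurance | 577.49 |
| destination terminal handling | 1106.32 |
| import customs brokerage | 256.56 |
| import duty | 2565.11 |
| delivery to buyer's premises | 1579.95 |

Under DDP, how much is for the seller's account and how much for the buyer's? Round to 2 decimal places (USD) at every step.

DDP: the seller bears all costs including import duty.
Seller's account: goods 76960.68 + inland to port 839.35 + export clearance 278.87 + freight 5311.68 + insurance 577.49 + destination terminal 1106.32 + brokerage 256.56 + duty 2565.11 + delivery 1579.95 = 89476.01
Buyer's account: 0.00

Seller: USD 89476.01; buyer: USD 0.00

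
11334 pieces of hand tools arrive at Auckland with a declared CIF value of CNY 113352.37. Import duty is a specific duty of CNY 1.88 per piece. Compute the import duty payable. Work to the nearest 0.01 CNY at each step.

Import duty = 11334 × 1.88 = 21307.92

Import duty: CNY 21307.92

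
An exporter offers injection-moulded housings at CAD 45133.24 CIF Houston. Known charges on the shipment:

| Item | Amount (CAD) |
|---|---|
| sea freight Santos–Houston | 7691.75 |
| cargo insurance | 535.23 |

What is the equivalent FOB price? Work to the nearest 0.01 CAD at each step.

FOB price: CAD 36906.26

From CIF to FOB, the seller no longer bears: freight, insurance.
FOB price = 45133.24 − 7691.75 − 535.23 = 36906.26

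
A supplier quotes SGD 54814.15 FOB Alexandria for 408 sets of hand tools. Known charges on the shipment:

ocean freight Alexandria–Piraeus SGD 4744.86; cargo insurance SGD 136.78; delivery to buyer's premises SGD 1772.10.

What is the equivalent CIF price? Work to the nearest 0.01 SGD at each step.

CIF price: SGD 59695.79

Not relevant to the conversion: delivery — on the buyer under both terms; not part of either seller's price.
From FOB to CIF, the seller additionally bears: freight, insurance.
CIF price = 54814.15 + 4744.86 + 136.78 = 59695.79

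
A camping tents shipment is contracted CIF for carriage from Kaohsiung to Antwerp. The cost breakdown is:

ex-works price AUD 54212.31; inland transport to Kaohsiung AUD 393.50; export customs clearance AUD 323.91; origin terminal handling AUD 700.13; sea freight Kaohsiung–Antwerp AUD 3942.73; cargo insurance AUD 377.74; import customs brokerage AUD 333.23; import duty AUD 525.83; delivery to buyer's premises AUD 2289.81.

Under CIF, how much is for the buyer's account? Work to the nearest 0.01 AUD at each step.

CIF: the seller pays costs through ocean freight and marine insurance to the destination port.
Seller's account: goods 54212.31 + inland to port 393.50 + export clearance 323.91 + origin terminal 700.13 + freight 3942.73 + insurance 377.74 = 59950.32
Buyer's account: brokerage 333.23 + duty 525.83 + delivery 2289.81 = 3148.87

Buyer's account: AUD 3148.87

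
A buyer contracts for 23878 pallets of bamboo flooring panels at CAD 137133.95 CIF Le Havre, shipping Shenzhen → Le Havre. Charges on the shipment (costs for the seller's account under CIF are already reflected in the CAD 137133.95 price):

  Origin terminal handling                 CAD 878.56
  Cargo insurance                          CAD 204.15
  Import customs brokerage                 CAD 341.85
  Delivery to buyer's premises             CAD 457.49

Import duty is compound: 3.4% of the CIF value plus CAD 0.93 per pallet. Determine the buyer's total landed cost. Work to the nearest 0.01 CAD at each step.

Total landed cost: CAD 164802.38

CIF: the seller pays costs through ocean freight and marine insurance to the destination port.
Already in the invoice (seller's account under CIF): origin terminal, insurance — exclude.
The CIF price already equals the CIF value: 137133.95
Ad valorem component: 137133.95 × 3.4% = 4662.55
Specific component: 23878 × 0.93 = 22206.54
Import duty = 4662.55 + 22206.54 = 26869.09
Buyer bears: brokerage 341.85 + delivery 457.49 + duty 26869.09 = 27668.43
Landed cost = invoice 137133.95 + 27668.43 = 164802.38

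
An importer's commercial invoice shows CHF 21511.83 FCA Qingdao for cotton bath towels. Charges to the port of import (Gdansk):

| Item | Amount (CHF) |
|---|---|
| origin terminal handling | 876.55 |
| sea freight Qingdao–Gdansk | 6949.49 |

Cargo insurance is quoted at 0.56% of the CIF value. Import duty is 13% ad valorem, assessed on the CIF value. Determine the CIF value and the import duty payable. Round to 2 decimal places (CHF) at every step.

CIF value: CHF 29503.09; import duty: CHF 3835.40

Let C be the CIF value. C = FCA price + pre-shipment costs + freight + 0.56% × C
C − 0.56% × C = 21511.83 + 876.55 + 6949.49
0.9944 × C = 29337.87
C = 29337.87 / 0.9944 = 29503.09
Insurance premium = 0.56% × 29503.09 = 165.22
Import duty = 29503.09 × 13% = 3835.40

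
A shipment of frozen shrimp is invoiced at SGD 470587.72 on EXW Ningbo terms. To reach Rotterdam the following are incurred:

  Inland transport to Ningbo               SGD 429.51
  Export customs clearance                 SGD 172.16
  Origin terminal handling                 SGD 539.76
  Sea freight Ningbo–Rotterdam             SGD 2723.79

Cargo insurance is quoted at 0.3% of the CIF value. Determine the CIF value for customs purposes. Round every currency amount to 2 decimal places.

CIF value: SGD 475880.58

Let C be the CIF value. C = EXW price + pre-shipment costs + freight + 0.3% × C
C − 0.3% × C = 470587.72 + 429.51 + 172.16 + 539.76 + 2723.79
0.997 × C = 474452.94
C = 474452.94 / 0.997 = 475880.58
Insurance premium = 0.3% × 475880.58 = 1427.64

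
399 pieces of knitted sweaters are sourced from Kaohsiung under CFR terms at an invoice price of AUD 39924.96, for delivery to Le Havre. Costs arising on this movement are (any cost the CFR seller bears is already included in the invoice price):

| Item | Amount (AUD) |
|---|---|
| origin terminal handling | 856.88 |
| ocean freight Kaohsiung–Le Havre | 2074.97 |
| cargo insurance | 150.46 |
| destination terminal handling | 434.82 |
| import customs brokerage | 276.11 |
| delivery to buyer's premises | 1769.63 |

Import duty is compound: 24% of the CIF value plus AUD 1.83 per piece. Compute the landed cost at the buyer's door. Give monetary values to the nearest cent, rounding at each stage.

Total landed cost: AUD 52904.25

CFR: the seller pays costs through ocean freight to the destination port, but not insurance.
Already in the invoice (seller's account under CFR): origin terminal, freight — exclude.
CIF value = CFR price + insurance = 39924.96 + 150.46 = 40075.42
Ad valorem component: 40075.42 × 24% = 9618.10
Specific component: 399 × 1.83 = 730.17
Import duty = 9618.10 + 730.17 = 10348.27
Buyer bears: insurance 150.46 + destination terminal 434.82 + brokerage 276.11 + delivery 1769.63 + duty 10348.27 = 12979.29
Landed cost = invoice 39924.96 + 12979.29 = 52904.25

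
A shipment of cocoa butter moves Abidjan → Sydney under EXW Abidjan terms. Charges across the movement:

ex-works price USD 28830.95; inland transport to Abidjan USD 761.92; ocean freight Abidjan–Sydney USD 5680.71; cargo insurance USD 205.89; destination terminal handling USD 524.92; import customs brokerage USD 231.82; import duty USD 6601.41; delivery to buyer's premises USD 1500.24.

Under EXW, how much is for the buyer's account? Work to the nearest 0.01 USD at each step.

EXW: the seller makes goods available at their premises; the buyer bears all onward costs.
Seller's account: goods 28830.95 = 28830.95
Buyer's account: inland to port 761.92 + freight 5680.71 + insurance 205.89 + destination terminal 524.92 + brokerage 231.82 + duty 6601.41 + delivery 1500.24 = 15506.91

Buyer's account: USD 15506.91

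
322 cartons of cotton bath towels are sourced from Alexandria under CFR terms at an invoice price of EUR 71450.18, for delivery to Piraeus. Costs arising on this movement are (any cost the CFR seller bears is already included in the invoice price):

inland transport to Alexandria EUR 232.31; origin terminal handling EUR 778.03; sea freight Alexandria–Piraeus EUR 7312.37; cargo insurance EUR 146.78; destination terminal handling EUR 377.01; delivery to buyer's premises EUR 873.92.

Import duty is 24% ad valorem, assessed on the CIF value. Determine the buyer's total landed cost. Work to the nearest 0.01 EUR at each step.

Total landed cost: EUR 90031.16

CFR: the seller pays costs through ocean freight to the destination port, but not insurance.
Already in the invoice (seller's account under CFR): inland to port, origin terminal, freight — exclude.
CIF value = CFR price + insurance = 71450.18 + 146.78 = 71596.96
Import duty = 71596.96 × 24% = 17183.27
Buyer bears: insurance 146.78 + destination terminal 377.01 + delivery 873.92 + duty 17183.27 = 18580.98
Landed cost = invoice 71450.18 + 18580.98 = 90031.16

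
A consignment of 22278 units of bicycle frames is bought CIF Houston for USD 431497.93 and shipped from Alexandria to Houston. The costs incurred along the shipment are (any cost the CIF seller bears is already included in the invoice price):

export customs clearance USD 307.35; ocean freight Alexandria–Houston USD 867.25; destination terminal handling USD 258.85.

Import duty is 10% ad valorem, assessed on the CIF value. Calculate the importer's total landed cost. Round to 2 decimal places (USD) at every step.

Total landed cost: USD 474906.57

CIF: the seller pays costs through ocean freight and marine insurance to the destination port.
Already in the invoice (seller's account under CIF): export clearance, freight — exclude.
The CIF price already equals the CIF value: 431497.93
Import duty = 431497.93 × 10% = 43149.79
Buyer bears: destination terminal 258.85 + duty 43149.79 = 43408.64
Landed cost = invoice 431497.93 + 43408.64 = 474906.57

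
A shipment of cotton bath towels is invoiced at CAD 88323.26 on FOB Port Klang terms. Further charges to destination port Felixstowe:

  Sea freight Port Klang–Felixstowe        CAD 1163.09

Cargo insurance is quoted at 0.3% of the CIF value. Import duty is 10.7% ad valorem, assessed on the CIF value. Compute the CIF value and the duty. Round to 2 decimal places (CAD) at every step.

Let C be the CIF value. C = FOB price + freight + 0.3% × C
C − 0.3% × C = 88323.26 + 1163.09
0.997 × C = 89486.35
C = 89486.35 / 0.997 = 89755.62
Insurance premium = 0.3% × 89755.62 = 269.27
Import duty = 89755.62 × 10.7% = 9603.85

CIF value: CAD 89755.62; import duty: CAD 9603.85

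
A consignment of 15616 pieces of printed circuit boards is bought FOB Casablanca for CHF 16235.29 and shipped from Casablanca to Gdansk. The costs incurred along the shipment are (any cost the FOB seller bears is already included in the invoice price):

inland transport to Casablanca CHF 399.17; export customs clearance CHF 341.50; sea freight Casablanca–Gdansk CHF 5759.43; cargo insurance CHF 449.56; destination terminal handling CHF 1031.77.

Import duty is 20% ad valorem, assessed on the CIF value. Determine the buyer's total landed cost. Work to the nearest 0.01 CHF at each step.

FOB: the seller bears costs until goods are on board at the origin port; the buyer bears freight, insurance and all costs thereafter.
Already in the invoice (seller's account under FOB): inland to port, export clearance — exclude.
CIF value = FOB price + freight + insurance = 16235.29 + 5759.43 + 449.56 = 22444.28
Import duty = 22444.28 × 20% = 4488.86
Buyer bears: freight 5759.43 + insurance 449.56 + destination terminal 1031.77 + duty 4488.86 = 11729.62
Landed cost = invoice 16235.29 + 11729.62 = 27964.91

Total landed cost: CHF 27964.91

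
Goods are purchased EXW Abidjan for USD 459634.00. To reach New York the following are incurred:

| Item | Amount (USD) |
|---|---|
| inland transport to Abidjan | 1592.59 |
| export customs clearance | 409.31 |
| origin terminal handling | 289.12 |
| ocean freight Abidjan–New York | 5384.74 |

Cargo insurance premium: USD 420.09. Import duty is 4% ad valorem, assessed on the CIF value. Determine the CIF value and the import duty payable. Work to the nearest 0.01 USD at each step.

CIF = EXW price + pre-shipment costs + freight + insurance
CIF = 459634.00 + 1592.59 + 409.31 + 289.12 + 5384.74 + 420.09 = 467729.85
Import duty = 467729.85 × 4% = 18709.19

CIF value: USD 467729.85; import duty: USD 18709.19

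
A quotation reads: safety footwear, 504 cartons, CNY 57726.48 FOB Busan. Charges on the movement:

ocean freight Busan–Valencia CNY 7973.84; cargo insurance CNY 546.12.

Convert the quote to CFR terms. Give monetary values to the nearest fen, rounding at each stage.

CFR price: CNY 65700.32

Not relevant to the conversion: insurance — on the buyer under both terms; not part of either seller's price.
From FOB to CFR, the seller additionally bears: freight.
CFR price = 57726.48 + 7973.84 = 65700.32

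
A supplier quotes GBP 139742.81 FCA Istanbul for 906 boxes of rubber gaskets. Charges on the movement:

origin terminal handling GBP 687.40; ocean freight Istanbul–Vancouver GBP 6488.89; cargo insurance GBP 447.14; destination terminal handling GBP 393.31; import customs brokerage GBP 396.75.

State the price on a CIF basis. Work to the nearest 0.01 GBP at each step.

Not relevant to the conversion: brokerage, destination terminal — on the buyer under both terms; not part of either seller's price.
From FCA to CIF, the seller additionally bears: origin terminal, freight, insurance.
CIF price = 139742.81 + 687.40 + 6488.89 + 447.14 = 147366.24

CIF price: GBP 147366.24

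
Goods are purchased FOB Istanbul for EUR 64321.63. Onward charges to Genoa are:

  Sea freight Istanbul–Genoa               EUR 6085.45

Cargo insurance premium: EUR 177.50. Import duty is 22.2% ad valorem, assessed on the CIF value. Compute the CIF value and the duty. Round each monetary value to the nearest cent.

CIF = FOB price + freight + insurance
CIF = 64321.63 + 6085.45 + 177.50 = 70584.58
Import duty = 70584.58 × 22.2% = 15669.78

CIF value: EUR 70584.58; import duty: EUR 15669.78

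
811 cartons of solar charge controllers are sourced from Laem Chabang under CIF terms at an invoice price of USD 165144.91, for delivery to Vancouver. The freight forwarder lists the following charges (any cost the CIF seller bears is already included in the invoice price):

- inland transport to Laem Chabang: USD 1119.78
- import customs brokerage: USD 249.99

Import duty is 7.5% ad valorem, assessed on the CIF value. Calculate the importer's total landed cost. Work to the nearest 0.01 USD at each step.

CIF: the seller pays costs through ocean freight and marine insurance to the destination port.
Already in the invoice (seller's account under CIF): inland to port — exclude.
The CIF price already equals the CIF value: 165144.91
Import duty = 165144.91 × 7.5% = 12385.87
Buyer bears: brokerage 249.99 + duty 12385.87 = 12635.86
Landed cost = invoice 165144.91 + 12635.86 = 177780.77

Total landed cost: USD 177780.77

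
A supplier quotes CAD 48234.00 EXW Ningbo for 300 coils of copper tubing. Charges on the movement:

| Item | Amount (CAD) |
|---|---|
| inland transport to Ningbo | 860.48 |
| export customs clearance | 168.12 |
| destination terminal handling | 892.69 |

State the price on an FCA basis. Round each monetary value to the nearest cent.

FCA price: CAD 49262.60

Not relevant to the conversion: destination terminal — on the buyer under both terms; not part of either seller's price.
From EXW to FCA, the seller additionally bears: inland to port, export clearance.
FCA price = 48234.00 + 860.48 + 168.12 = 49262.60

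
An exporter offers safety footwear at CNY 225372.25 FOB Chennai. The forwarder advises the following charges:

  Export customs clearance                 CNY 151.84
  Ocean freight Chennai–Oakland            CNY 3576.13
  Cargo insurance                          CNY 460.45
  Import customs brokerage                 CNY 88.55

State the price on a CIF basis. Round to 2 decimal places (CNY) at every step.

Not relevant to the conversion: export clearance — on the seller under both FOB and CIF; already in the FOB price and stays in the CIF price. brokerage — on the buyer under both terms; not part of either seller's price.
From FOB to CIF, the seller additionally bears: freight, insurance.
CIF price = 225372.25 + 3576.13 + 460.45 = 229408.83

CIF price: CNY 229408.83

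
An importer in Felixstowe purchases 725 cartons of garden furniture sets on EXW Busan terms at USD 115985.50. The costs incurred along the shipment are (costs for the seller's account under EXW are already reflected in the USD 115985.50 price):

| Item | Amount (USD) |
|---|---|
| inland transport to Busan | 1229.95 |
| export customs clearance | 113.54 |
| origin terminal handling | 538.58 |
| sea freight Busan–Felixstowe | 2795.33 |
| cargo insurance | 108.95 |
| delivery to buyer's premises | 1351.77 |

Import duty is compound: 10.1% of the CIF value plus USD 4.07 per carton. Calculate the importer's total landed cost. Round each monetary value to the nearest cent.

Total landed cost: USD 137272.33

EXW: the seller makes goods available at their premises; the buyer bears all onward costs.
CIF value = EXW price + inland to port + export clearance + origin terminal + freight + insurance = 115985.50 + 1229.95 + 113.54 + 538.58 + 2795.33 + 108.95 = 120771.85
Ad valorem component: 120771.85 × 10.1% = 12197.96
Specific component: 725 × 4.07 = 2950.75
Import duty = 12197.96 + 2950.75 = 15148.71
Buyer bears: inland to port 1229.95 + export clearance 113.54 + origin terminal 538.58 + freight 2795.33 + insurance 108.95 + delivery 1351.77 + duty 15148.71 = 21286.83
Landed cost = invoice 115985.50 + 21286.83 = 137272.33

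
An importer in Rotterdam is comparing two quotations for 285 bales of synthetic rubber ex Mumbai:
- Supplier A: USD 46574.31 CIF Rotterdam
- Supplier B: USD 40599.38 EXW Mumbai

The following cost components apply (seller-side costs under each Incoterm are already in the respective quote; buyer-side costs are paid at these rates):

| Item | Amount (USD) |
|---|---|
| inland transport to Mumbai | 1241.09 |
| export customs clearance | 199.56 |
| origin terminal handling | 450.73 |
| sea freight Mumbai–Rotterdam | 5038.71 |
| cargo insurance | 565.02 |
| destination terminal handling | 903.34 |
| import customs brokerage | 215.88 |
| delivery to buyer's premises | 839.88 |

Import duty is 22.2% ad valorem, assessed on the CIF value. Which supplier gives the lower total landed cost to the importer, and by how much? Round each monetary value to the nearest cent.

Supplier A is cheaper by USD 1857.66

Supplier A (CIF):
The CIF price already equals the CIF value: 46574.31
Import duty = 46574.31 × 22.2% = 10339.50
Buyer bears (A): 903.34 + 215.88 + 839.88 = 1959.10
Landed cost (A) = invoice 46574.31 + 1959.10 + duty 10339.50 = 58872.91
Supplier B (EXW):
CIF value = EXW price + inland to port + export clearance + origin terminal + freight + insurance = 40599.38 + 1241.09 + 199.56 + 450.73 + 5038.71 + 565.02 = 48094.49
Import duty = 48094.49 × 22.2% = 10676.98
Buyer bears (B): 1241.09 + 199.56 + 450.73 + 5038.71 + 565.02 + 903.34 + 215.88 + 839.88 = 9454.21
Landed cost (B) = invoice 40599.38 + 9454.21 + duty 10676.98 = 60730.57
Difference = |58872.91 − 60730.57| = 1857.66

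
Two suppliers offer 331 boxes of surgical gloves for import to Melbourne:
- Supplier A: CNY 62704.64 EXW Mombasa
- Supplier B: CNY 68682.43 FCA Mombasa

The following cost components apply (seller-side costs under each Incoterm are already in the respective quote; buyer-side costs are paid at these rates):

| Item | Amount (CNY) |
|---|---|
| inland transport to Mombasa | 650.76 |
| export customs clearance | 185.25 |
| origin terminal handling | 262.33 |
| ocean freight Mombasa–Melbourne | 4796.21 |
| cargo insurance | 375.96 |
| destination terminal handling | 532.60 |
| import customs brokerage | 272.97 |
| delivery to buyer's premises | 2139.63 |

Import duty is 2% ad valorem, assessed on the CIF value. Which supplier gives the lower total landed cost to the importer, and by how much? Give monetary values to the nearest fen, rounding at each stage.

Supplier A (EXW):
CIF value = EXW price + inland to port + export clearance + origin terminal + freight + insurance = 62704.64 + 650.76 + 185.25 + 262.33 + 4796.21 + 375.96 = 68975.15
Import duty = 68975.15 × 2% = 1379.50
Buyer bears (A): 650.76 + 185.25 + 262.33 + 4796.21 + 375.96 + 532.60 + 272.97 + 2139.63 = 9215.71
Landed cost (A) = invoice 62704.64 + 9215.71 + duty 1379.50 = 73299.85
Supplier B (FCA):
CIF value = FCA price + origin terminal + freight + insurance = 68682.43 + 262.33 + 4796.21 + 375.96 = 74116.93
Import duty = 74116.93 × 2% = 1482.34
Buyer bears (B): 262.33 + 4796.21 + 375.96 + 532.60 + 272.97 + 2139.63 = 8379.70
Landed cost (B) = invoice 68682.43 + 8379.70 + duty 1482.34 = 78544.47
Difference = |73299.85 − 78544.47| = 5244.62

Supplier A is cheaper by CNY 5244.62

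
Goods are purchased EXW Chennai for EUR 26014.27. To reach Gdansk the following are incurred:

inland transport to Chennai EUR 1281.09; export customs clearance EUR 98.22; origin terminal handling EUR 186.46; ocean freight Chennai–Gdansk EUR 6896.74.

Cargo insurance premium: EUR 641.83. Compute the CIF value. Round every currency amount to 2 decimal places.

CIF = EXW price + pre-shipment costs + freight + insurance
CIF = 26014.27 + 1281.09 + 98.22 + 186.46 + 6896.74 + 641.83 = 35118.61

CIF value: EUR 35118.61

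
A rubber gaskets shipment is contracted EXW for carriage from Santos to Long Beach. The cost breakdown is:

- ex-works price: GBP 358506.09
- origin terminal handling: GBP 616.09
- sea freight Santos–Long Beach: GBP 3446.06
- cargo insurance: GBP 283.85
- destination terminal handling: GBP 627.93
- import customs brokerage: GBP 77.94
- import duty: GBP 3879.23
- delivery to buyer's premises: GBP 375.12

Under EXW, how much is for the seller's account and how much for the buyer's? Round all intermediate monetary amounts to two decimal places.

EXW: the seller makes goods available at their premises; the buyer bears all onward costs.
Seller's account: goods 358506.09 = 358506.09
Buyer's account: origin terminal 616.09 + freight 3446.06 + insurance 283.85 + destination terminal 627.93 + brokerage 77.94 + duty 3879.23 + delivery 375.12 = 9306.22

Seller: GBP 358506.09; buyer: GBP 9306.22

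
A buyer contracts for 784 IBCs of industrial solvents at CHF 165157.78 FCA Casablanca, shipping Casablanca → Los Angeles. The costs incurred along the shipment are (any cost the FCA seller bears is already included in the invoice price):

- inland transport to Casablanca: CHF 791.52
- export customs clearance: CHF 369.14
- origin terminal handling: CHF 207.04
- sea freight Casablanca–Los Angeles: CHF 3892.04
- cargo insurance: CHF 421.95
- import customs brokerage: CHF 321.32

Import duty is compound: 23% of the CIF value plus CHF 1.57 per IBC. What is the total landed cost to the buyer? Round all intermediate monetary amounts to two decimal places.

Total landed cost: CHF 210257.14

FCA: the seller delivers export-cleared goods to the carrier; the buyer bears costs from that point.
Already in the invoice (seller's account under FCA): inland to port, export clearance — exclude.
CIF value = FCA price + origin terminal + freight + insurance = 165157.78 + 207.04 + 3892.04 + 421.95 = 169678.81
Ad valorem component: 169678.81 × 23% = 39026.13
Specific component: 784 × 1.57 = 1230.88
Import duty = 39026.13 + 1230.88 = 40257.01
Buyer bears: origin terminal 207.04 + freight 3892.04 + insurance 421.95 + brokerage 321.32 + duty 40257.01 = 45099.36
Landed cost = invoice 165157.78 + 45099.36 = 210257.14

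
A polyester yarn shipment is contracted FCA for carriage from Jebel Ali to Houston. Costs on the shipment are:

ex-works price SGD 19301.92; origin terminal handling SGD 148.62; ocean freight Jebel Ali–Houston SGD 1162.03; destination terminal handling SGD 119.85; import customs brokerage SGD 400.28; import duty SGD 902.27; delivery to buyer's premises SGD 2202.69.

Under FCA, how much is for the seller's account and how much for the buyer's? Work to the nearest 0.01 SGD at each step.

FCA: the seller delivers export-cleared goods to the carrier; the buyer bears costs from that point.
Seller's account: goods 19301.92 = 19301.92
Buyer's account: origin terminal 148.62 + freight 1162.03 + destination terminal 119.85 + brokerage 400.28 + duty 902.27 + delivery 2202.69 = 4935.74

Seller: SGD 19301.92; buyer: SGD 4935.74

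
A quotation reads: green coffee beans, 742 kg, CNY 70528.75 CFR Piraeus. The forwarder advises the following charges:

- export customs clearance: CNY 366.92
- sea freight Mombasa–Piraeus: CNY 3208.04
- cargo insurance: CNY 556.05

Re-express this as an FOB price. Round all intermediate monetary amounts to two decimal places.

Not relevant to the conversion: export clearance — on the seller under both CFR and FOB; already in the CFR price and stays in the FOB price. insurance — on the buyer under both terms; not part of either seller's price.
From CFR to FOB, the seller no longer bears: freight.
FOB price = 70528.75 − 3208.04 = 67320.71

FOB price: CNY 67320.71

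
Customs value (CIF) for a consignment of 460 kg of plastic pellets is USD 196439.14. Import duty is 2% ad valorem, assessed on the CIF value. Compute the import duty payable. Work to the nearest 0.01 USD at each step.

Import duty: USD 3928.78

Import duty = 196439.14 × 2% = 3928.78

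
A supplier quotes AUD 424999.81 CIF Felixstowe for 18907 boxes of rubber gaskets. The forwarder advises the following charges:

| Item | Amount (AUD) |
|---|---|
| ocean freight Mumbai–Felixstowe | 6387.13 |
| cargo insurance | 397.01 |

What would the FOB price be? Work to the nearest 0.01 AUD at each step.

From CIF to FOB, the seller no longer bears: freight, insurance.
FOB price = 424999.81 − 6387.13 − 397.01 = 418215.67

FOB price: AUD 418215.67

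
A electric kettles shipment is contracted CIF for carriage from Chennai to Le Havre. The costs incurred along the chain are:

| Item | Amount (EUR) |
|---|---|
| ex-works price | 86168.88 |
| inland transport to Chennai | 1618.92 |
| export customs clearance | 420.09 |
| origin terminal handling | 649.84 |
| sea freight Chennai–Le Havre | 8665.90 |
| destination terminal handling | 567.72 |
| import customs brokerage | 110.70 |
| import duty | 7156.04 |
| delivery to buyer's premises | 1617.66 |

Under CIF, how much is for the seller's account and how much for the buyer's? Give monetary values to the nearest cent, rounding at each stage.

CIF: the seller pays costs through ocean freight and marine insurance to the destination port.
Seller's account: goods 86168.88 + inland to port 1618.92 + export clearance 420.09 + origin terminal 649.84 + freight 8665.90 = 97523.63
Buyer's account: destination terminal 567.72 + brokerage 110.70 + duty 7156.04 + delivery 1617.66 = 9452.12

Seller: EUR 97523.63; buyer: EUR 9452.12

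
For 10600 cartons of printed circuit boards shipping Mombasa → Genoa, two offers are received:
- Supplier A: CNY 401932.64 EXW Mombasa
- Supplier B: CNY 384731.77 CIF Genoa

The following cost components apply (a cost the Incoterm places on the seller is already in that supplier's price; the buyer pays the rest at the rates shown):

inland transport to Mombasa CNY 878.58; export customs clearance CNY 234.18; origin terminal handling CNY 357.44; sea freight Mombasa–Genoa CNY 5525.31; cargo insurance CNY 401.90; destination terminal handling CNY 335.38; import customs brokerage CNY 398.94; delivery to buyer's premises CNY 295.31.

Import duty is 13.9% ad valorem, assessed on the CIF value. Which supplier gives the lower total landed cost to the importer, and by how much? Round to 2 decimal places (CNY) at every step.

Supplier B is cheaper by CNY 28017.44

Supplier A (EXW):
CIF value = EXW price + inland to port + export clearance + origin terminal + freight + insurance = 401932.64 + 878.58 + 234.18 + 357.44 + 5525.31 + 401.90 = 409330.05
Import duty = 409330.05 × 13.9% = 56896.88
Buyer bears (A): 878.58 + 234.18 + 357.44 + 5525.31 + 401.90 + 335.38 + 398.94 + 295.31 = 8427.04
Landed cost (A) = invoice 401932.64 + 8427.04 + duty 56896.88 = 467256.56
Supplier B (CIF):
The CIF price already equals the CIF value: 384731.77
Import duty = 384731.77 × 13.9% = 53477.72
Buyer bears (B): 335.38 + 398.94 + 295.31 = 1029.63
Landed cost (B) = invoice 384731.77 + 1029.63 + duty 53477.72 = 439239.12
Difference = |467256.56 − 439239.12| = 28017.44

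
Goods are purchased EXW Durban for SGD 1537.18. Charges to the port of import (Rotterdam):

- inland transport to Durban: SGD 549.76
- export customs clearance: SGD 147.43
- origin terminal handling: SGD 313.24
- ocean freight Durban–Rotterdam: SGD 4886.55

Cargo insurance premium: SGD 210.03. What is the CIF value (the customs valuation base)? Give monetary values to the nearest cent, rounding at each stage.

CIF = EXW price + pre-shipment costs + freight + insurance
CIF = 1537.18 + 549.76 + 147.43 + 313.24 + 4886.55 + 210.03 = 7644.19

CIF value: SGD 7644.19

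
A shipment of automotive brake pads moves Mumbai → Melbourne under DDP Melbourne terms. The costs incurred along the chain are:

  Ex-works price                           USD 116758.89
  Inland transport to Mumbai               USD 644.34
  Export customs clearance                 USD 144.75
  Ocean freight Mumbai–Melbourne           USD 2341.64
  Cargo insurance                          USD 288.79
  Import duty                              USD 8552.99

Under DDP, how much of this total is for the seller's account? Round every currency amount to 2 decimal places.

DDP: the seller bears all costs including import duty.
Seller's account: goods 116758.89 + inland to port 644.34 + export clearance 144.75 + freight 2341.64 + insurance 288.79 + duty 8552.99 = 128731.40
Buyer's account: 0.00

Seller's account: USD 128731.40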